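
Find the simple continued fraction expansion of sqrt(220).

[14; (1, 4, 1, 28)]

Write x_i = (sqrt(220) + m_i)/d_i with (m_0, d_0) = (0, 1). a_0 = floor(sqrt(220)) = 14, since 14^2 = 196 <= 220 < 225 = 15^2.
Iterate m_{i+1} = d_i*a_i - m_i, d_{i+1} = (220 - m_{i+1}^2)/d_i, a_{i+1} = floor((a_0 + m_{i+1})/d_{i+1}):
  m_1 = 1*14 - 0 = 14, d_1 = (220 - 14^2)/1 = 24/1 = 24, a_1 = floor((14 + 14)/24) = 1.
  m_2 = 24*1 - 14 = 10, d_2 = (220 - 10^2)/24 = 120/24 = 5, a_2 = floor((14 + 10)/5) = 4.
  m_3 = 5*4 - 10 = 10, d_3 = (220 - 10^2)/5 = 120/5 = 24, a_3 = floor((14 + 10)/24) = 1.
  m_4 = 24*1 - 10 = 14, d_4 = (220 - 14^2)/24 = 24/24 = 1, a_4 = floor((14 + 14)/1) = 28.
  m_5 = 1*28 - 14 = 14, d_5 = (220 - 14^2)/1 = 24/1 = 24: (m_5, d_5) = (m_1, d_1) = (14, 24), so from here the quotients repeat a_1, ..., a_4; the period length is 4.
Hence the expansion of sqrt(220) is a_0 = 14 followed by the repeating block 1, 4, 1, 28 (period 4).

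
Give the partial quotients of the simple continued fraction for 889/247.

[3; 1, 1, 2, 49]

Run the Euclidean algorithm on 889 and 247; the successive quotients are the partial quotients a_0, a_1, ... (each step inverts the fractional part left over by the previous one):
  889 = 3*247 + 148, so a_0 = 3.
  247 = 1*148 + 99, so a_1 = 1.
  148 = 1*99 + 49, so a_2 = 1.
  99 = 2*49 + 1, so a_3 = 2.
  49 = 49*1 + 0, so a_4 = 49.
The remainder reaches 0 after 5 divisions, so the expansion has 5 partial quotients, read off in order.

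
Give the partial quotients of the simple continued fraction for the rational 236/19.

[12; 2, 2, 1, 2]

Run the Euclidean algorithm on 236 and 19; the successive quotients are the partial quotients a_0, a_1, ... (each step inverts the fractional part left over by the previous one):
  236 = 12*19 + 8, so a_0 = 12.
  19 = 2*8 + 3, so a_1 = 2.
  8 = 2*3 + 2, so a_2 = 2.
  3 = 1*2 + 1, so a_3 = 1.
  2 = 2*1 + 0, so a_4 = 2.
The remainder reaches 0 after 5 divisions, so the expansion has 5 partial quotients, read off in order.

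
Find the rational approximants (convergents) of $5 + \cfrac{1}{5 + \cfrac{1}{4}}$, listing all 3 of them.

Using the convergent recurrence p_i = a_i*p_{i-1} + p_{i-2}, q_i = a_i*q_{i-1} + q_{i-2} with p_{-2}=0, p_{-1}=1, q_{-2}=1, q_{-1}=0:
  i=0: a_0=5, p_0 = 5*1 + 0 = 5, q_0 = 5*0 + 1 = 1.
  i=1: a_1=5, p_1 = 5*5 + 1 = 26, q_1 = 5*1 + 0 = 5.
  i=2: a_2=4, p_2 = 4*26 + 5 = 109, q_2 = 4*5 + 1 = 21.

5/1, 26/5, 109/21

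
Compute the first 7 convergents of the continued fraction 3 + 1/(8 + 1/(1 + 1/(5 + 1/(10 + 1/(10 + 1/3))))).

3/1, 25/8, 28/9, 165/53, 1678/539, 16945/5443, 52513/16868

Using the convergent recurrence p_i = a_i*p_{i-1} + p_{i-2}, q_i = a_i*q_{i-1} + q_{i-2} with p_{-2}=0, p_{-1}=1, q_{-2}=1, q_{-1}=0:
  i=0: a_0=3, p_0 = 3*1 + 0 = 3, q_0 = 3*0 + 1 = 1.
  i=1: a_1=8, p_1 = 8*3 + 1 = 25, q_1 = 8*1 + 0 = 8.
  i=2: a_2=1, p_2 = 1*25 + 3 = 28, q_2 = 1*8 + 1 = 9.
  i=3: a_3=5, p_3 = 5*28 + 25 = 165, q_3 = 5*9 + 8 = 53.
  i=4: a_4=10, p_4 = 10*165 + 28 = 1678, q_4 = 10*53 + 9 = 539.
  i=5: a_5=10, p_5 = 10*1678 + 165 = 16945, q_5 = 10*539 + 53 = 5443.
  i=6: a_6=3, p_6 = 3*16945 + 1678 = 52513, q_6 = 3*5443 + 539 = 16868.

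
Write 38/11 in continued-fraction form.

[3; 2, 5]

Run the Euclidean algorithm on 38 and 11; the successive quotients are the partial quotients a_0, a_1, ... (each step inverts the fractional part left over by the previous one):
  38 = 3*11 + 5, so a_0 = 3.
  11 = 2*5 + 1, so a_1 = 2.
  5 = 5*1 + 0, so a_2 = 5.
The remainder reaches 0 after 3 divisions, so the expansion has 3 partial quotients, read off in order.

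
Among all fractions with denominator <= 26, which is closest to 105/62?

22/13

Expand x = 105/62 as a continued fraction with the Euclidean algorithm:
  105 = 1*62 + 43, so a_0 = 1.
  62 = 1*43 + 19, so a_1 = 1.
  43 = 2*19 + 5, so a_2 = 2.
  19 = 3*5 + 4, so a_3 = 3.
  5 = 1*4 + 1, so a_4 = 1.
  4 = 4*1 + 0, so a_5 = 4.
so x = [1; 1, 2, 3, 1, 4].
Convergents (p_i = a_i*p_{i-1} + p_{i-2}, q_i = a_i*q_{i-1} + q_{i-2} with p_{-2}=0, p_{-1}=1, q_{-2}=1, q_{-1}=0), until the denominator exceeds 26:
  i=0: a_0=1, p_0 = 1*1 + 0 = 1, q_0 = 1*0 + 1 = 1.
  i=1: a_1=1, p_1 = 1*1 + 1 = 2, q_1 = 1*1 + 0 = 1.
  i=2: a_2=2, p_2 = 2*2 + 1 = 5, q_2 = 2*1 + 1 = 3.
  i=3: a_3=3, p_3 = 3*5 + 2 = 17, q_3 = 3*3 + 1 = 10.
  i=4: a_4=1, p_4 = 1*17 + 5 = 22, q_4 = 1*10 + 3 = 13.
  i=5: a_5=4, p_5 = 4*22 + 17 = 105, q_5 = 4*13 + 10 = 62.
q_5 = 62 > 26, so the last convergent with denominator <= 26 is p_4/q_4 = 22/13.
The closest fraction with denominator <= 26 is either p_4/q_4 or the intermediate fraction (k*p_4 + p_3)/(k*q_4 + q_3) with the largest k >= 1 whose denominator stays <= 26; these approach x as k grows, and every other convergent or intermediate fraction in range is farther away.
Largest k: floor((26 - q_3)/q_4) = floor((26 - 10)/13) = 1.
That gives (1*22 + 17)/(1*13 + 10) = 39/23.
Compare the errors: |x - 22/13| = |105*13 - 22*62|/(62*13) = 1/806, and |x - 39/23| = |105*23 - 39*62|/(62*23) = 3/1426.
Cross-multiplying, 1*1426 = 1426 < 2418 = 3*806, so 1/806 is smaller: the convergent 22/13 is closer to x than 39/23.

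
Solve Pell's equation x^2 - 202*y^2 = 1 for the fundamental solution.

First expand sqrt(202) as a continued fraction. With x_i = (sqrt(202) + m_i)/d_i and (m_0, d_0) = (0, 1): a_0 = floor(sqrt(202)) = 14, since 14^2 = 196 <= 202 < 225 = 15^2.
Iterate m_{i+1} = d_i*a_i - m_i, d_{i+1} = (202 - m_{i+1}^2)/d_i, a_{i+1} = floor((a_0 + m_{i+1})/d_{i+1}):
  m_1 = 1*14 - 0 = 14, d_1 = (202 - 14^2)/1 = 6/1 = 6, a_1 = floor((14 + 14)/6) = 4.
  m_2 = 6*4 - 14 = 10, d_2 = (202 - 10^2)/6 = 102/6 = 17, a_2 = floor((14 + 10)/17) = 1.
  m_3 = 17*1 - 10 = 7, d_3 = (202 - 7^2)/17 = 153/17 = 9, a_3 = floor((14 + 7)/9) = 2.
  m_4 = 9*2 - 7 = 11, d_4 = (202 - 11^2)/9 = 81/9 = 9, a_4 = floor((14 + 11)/9) = 2.
  m_5 = 9*2 - 11 = 7, d_5 = (202 - 7^2)/9 = 153/9 = 17, a_5 = floor((14 + 7)/17) = 1.
  m_6 = 17*1 - 7 = 10, d_6 = (202 - 10^2)/17 = 102/17 = 6, a_6 = floor((14 + 10)/6) = 4.
  m_7 = 6*4 - 10 = 14, d_7 = (202 - 14^2)/6 = 6/6 = 1, a_7 = floor((14 + 14)/1) = 28.
  m_8 = 1*28 - 14 = 14, d_8 = (202 - 14^2)/1 = 6/1 = 6: (m_8, d_8) = (m_1, d_1) = (14, 6), so from here the quotients repeat a_1, ..., a_7; the period length is 7.
So sqrt(202) = [14; (4, 1, 2, 2, 1, 4, 28)] with period length k = 7.
k is odd, so (p_{k-1}, q_{k-1}) only solves x^2 - 202y^2 = -1 and the fundamental solution of x^2 - 202y^2 = 1 is (p_{2k-1}, q_{2k-1}) = (p_13, q_13); compute convergents through index 13, running through the period twice.
Convergents (p_i = a_i*p_{i-1} + p_{i-2}, q_i = a_i*q_{i-1} + q_{i-2} with p_{-2}=0, p_{-1}=1, q_{-2}=1, q_{-1}=0):
  i=0: a_0=14, p_0 = 14*1 + 0 = 14, q_0 = 14*0 + 1 = 1.
  i=1: a_1=4, p_1 = 4*14 + 1 = 57, q_1 = 4*1 + 0 = 4.
  i=2: a_2=1, p_2 = 1*57 + 14 = 71, q_2 = 1*4 + 1 = 5.
  i=3: a_3=2, p_3 = 2*71 + 57 = 199, q_3 = 2*5 + 4 = 14.
  i=4: a_4=2, p_4 = 2*199 + 71 = 469, q_4 = 2*14 + 5 = 33.
  i=5: a_5=1, p_5 = 1*469 + 199 = 668, q_5 = 1*33 + 14 = 47.
  i=6: a_6=4, p_6 = 4*668 + 469 = 3141, q_6 = 4*47 + 33 = 221.
  i=7: a_7=28, p_7 = 28*3141 + 668 = 88616, q_7 = 28*221 + 47 = 6235.
  i=8: a_8=4, p_8 = 4*88616 + 3141 = 357605, q_8 = 4*6235 + 221 = 25161.
  i=9: a_9=1, p_9 = 1*357605 + 88616 = 446221, q_9 = 1*25161 + 6235 = 31396.
  i=10: a_10=2, p_10 = 2*446221 + 357605 = 1250047, q_10 = 2*31396 + 25161 = 87953.
  i=11: a_11=2, p_11 = 2*1250047 + 446221 = 2946315, q_11 = 2*87953 + 31396 = 207302.
  i=12: a_12=1, p_12 = 1*2946315 + 1250047 = 4196362, q_12 = 1*207302 + 87953 = 295255.
  i=13: a_13=4, p_13 = 4*4196362 + 2946315 = 19731763, q_13 = 4*295255 + 207302 = 1388322.
Indeed p_6^2 - 202*q_6^2 = 9865881 - 9865882 = -1, not +1.
Check: 19731763^2 - 202*1388322^2 = 389342471088169 - 389342471088168 = 1, so (x, y) = (19731763, 1388322) solves the equation, and by the theorem it is the least positive solution.

(x, y) = (19731763, 1388322)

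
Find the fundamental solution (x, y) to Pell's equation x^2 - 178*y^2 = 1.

(x, y) = (1601, 120)

First expand sqrt(178) as a continued fraction. With x_i = (sqrt(178) + m_i)/d_i and (m_0, d_0) = (0, 1): a_0 = floor(sqrt(178)) = 13, since 13^2 = 169 <= 178 < 196 = 14^2.
Iterate m_{i+1} = d_i*a_i - m_i, d_{i+1} = (178 - m_{i+1}^2)/d_i, a_{i+1} = floor((a_0 + m_{i+1})/d_{i+1}):
  m_1 = 1*13 - 0 = 13, d_1 = (178 - 13^2)/1 = 9/1 = 9, a_1 = floor((13 + 13)/9) = 2.
  m_2 = 9*2 - 13 = 5, d_2 = (178 - 5^2)/9 = 153/9 = 17, a_2 = floor((13 + 5)/17) = 1.
  m_3 = 17*1 - 5 = 12, d_3 = (178 - 12^2)/17 = 34/17 = 2, a_3 = floor((13 + 12)/2) = 12.
  m_4 = 2*12 - 12 = 12, d_4 = (178 - 12^2)/2 = 34/2 = 17, a_4 = floor((13 + 12)/17) = 1.
  m_5 = 17*1 - 12 = 5, d_5 = (178 - 5^2)/17 = 153/17 = 9, a_5 = floor((13 + 5)/9) = 2.
  m_6 = 9*2 - 5 = 13, d_6 = (178 - 13^2)/9 = 9/9 = 1, a_6 = floor((13 + 13)/1) = 26.
  m_7 = 1*26 - 13 = 13, d_7 = (178 - 13^2)/1 = 9/1 = 9: (m_7, d_7) = (m_1, d_1) = (13, 9), so from here the quotients repeat a_1, ..., a_6; the period length is 6.
So sqrt(178) = [13; (2, 1, 12, 1, 2, 26)] with period length k = 6.
k is even, so the fundamental solution of x^2 - 178y^2 = 1 is (p_{k-1}, q_{k-1}) = (p_5, q_5); compute convergents through index 5.
Convergents (p_i = a_i*p_{i-1} + p_{i-2}, q_i = a_i*q_{i-1} + q_{i-2} with p_{-2}=0, p_{-1}=1, q_{-2}=1, q_{-1}=0):
  i=0: a_0=13, p_0 = 13*1 + 0 = 13, q_0 = 13*0 + 1 = 1.
  i=1: a_1=2, p_1 = 2*13 + 1 = 27, q_1 = 2*1 + 0 = 2.
  i=2: a_2=1, p_2 = 1*27 + 13 = 40, q_2 = 1*2 + 1 = 3.
  i=3: a_3=12, p_3 = 12*40 + 27 = 507, q_3 = 12*3 + 2 = 38.
  i=4: a_4=1, p_4 = 1*507 + 40 = 547, q_4 = 1*38 + 3 = 41.
  i=5: a_5=2, p_5 = 2*547 + 507 = 1601, q_5 = 2*41 + 38 = 120.
Check: 1601^2 - 178*120^2 = 2563201 - 2563200 = 1, so (x, y) = (1601, 120) solves the equation, and by the theorem it is the least positive solution.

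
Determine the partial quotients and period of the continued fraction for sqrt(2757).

Write x_i = (sqrt(2757) + m_i)/d_i with (m_0, d_0) = (0, 1). a_0 = floor(sqrt(2757)) = 52, since 52^2 = 2704 <= 2757 < 2809 = 53^2.
Iterate m_{i+1} = d_i*a_i - m_i, d_{i+1} = (2757 - m_{i+1}^2)/d_i, a_{i+1} = floor((a_0 + m_{i+1})/d_{i+1}):
  m_1 = 1*52 - 0 = 52, d_1 = (2757 - 52^2)/1 = 53/1 = 53, a_1 = floor((52 + 52)/53) = 1.
  m_2 = 53*1 - 52 = 1, d_2 = (2757 - 1^2)/53 = 2756/53 = 52, a_2 = floor((52 + 1)/52) = 1.
  m_3 = 52*1 - 1 = 51, d_3 = (2757 - 51^2)/52 = 156/52 = 3, a_3 = floor((52 + 51)/3) = 34.
  m_4 = 3*34 - 51 = 51, d_4 = (2757 - 51^2)/3 = 156/3 = 52, a_4 = floor((52 + 51)/52) = 1.
  m_5 = 52*1 - 51 = 1, d_5 = (2757 - 1^2)/52 = 2756/52 = 53, a_5 = floor((52 + 1)/53) = 1.
  m_6 = 53*1 - 1 = 52, d_6 = (2757 - 52^2)/53 = 53/53 = 1, a_6 = floor((52 + 52)/1) = 104.
  m_7 = 1*104 - 52 = 52, d_7 = (2757 - 52^2)/1 = 53/1 = 53: (m_7, d_7) = (m_1, d_1) = (52, 53), so from here the quotients repeat a_1, ..., a_6; the period length is 6.
Hence the expansion of sqrt(2757) is a_0 = 52 followed by the repeating block 1, 1, 34, 1, 1, 104 (period 6).

[52; (1, 1, 34, 1, 1, 104)]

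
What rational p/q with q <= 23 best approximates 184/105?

7/4

Expand x = 184/105 as a continued fraction with the Euclidean algorithm:
  184 = 1*105 + 79, so a_0 = 1.
  105 = 1*79 + 26, so a_1 = 1.
  79 = 3*26 + 1, so a_2 = 3.
  26 = 26*1 + 0, so a_3 = 26.
so x = [1; 1, 3, 26].
Convergents (p_i = a_i*p_{i-1} + p_{i-2}, q_i = a_i*q_{i-1} + q_{i-2} with p_{-2}=0, p_{-1}=1, q_{-2}=1, q_{-1}=0), until the denominator exceeds 23:
  i=0: a_0=1, p_0 = 1*1 + 0 = 1, q_0 = 1*0 + 1 = 1.
  i=1: a_1=1, p_1 = 1*1 + 1 = 2, q_1 = 1*1 + 0 = 1.
  i=2: a_2=3, p_2 = 3*2 + 1 = 7, q_2 = 3*1 + 1 = 4.
  i=3: a_3=26, p_3 = 26*7 + 2 = 184, q_3 = 26*4 + 1 = 105.
q_3 = 105 > 23, so the last convergent with denominator <= 23 is p_2/q_2 = 7/4.
The closest fraction with denominator <= 23 is either p_2/q_2 or the intermediate fraction (k*p_2 + p_1)/(k*q_2 + q_1) with the largest k >= 1 whose denominator stays <= 23; these approach x as k grows, and every other convergent or intermediate fraction in range is farther away.
Largest k: floor((23 - q_1)/q_2) = floor((23 - 1)/4) = 5.
That gives (5*7 + 2)/(5*4 + 1) = 37/21.
Compare the errors: |x - 7/4| = |184*4 - 7*105|/(105*4) = 1/420, and |x - 37/21| = |184*21 - 37*105|/(105*21) = 21/2205.
Cross-multiplying, 1*2205 = 2205 < 8820 = 21*420, so 1/420 is smaller: the convergent 7/4 is closer to x than 37/21.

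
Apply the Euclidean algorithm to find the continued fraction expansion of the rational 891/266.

[3; 2, 1, 6, 6, 2]

Run the Euclidean algorithm on 891 and 266; the successive quotients are the partial quotients a_0, a_1, ... (each step inverts the fractional part left over by the previous one):
  891 = 3*266 + 93, so a_0 = 3.
  266 = 2*93 + 80, so a_1 = 2.
  93 = 1*80 + 13, so a_2 = 1.
  80 = 6*13 + 2, so a_3 = 6.
  13 = 6*2 + 1, so a_4 = 6.
  2 = 2*1 + 0, so a_5 = 2.
The remainder reaches 0 after 6 divisions, so the expansion has 6 partial quotients, read off in order.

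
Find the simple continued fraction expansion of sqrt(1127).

Write x_i = (sqrt(1127) + m_i)/d_i with (m_0, d_0) = (0, 1). a_0 = floor(sqrt(1127)) = 33, since 33^2 = 1089 <= 1127 < 1156 = 34^2.
Iterate m_{i+1} = d_i*a_i - m_i, d_{i+1} = (1127 - m_{i+1}^2)/d_i, a_{i+1} = floor((a_0 + m_{i+1})/d_{i+1}):
  m_1 = 1*33 - 0 = 33, d_1 = (1127 - 33^2)/1 = 38/1 = 38, a_1 = floor((33 + 33)/38) = 1.
  m_2 = 38*1 - 33 = 5, d_2 = (1127 - 5^2)/38 = 1102/38 = 29, a_2 = floor((33 + 5)/29) = 1.
  m_3 = 29*1 - 5 = 24, d_3 = (1127 - 24^2)/29 = 551/29 = 19, a_3 = floor((33 + 24)/19) = 3.
  m_4 = 19*3 - 24 = 33, d_4 = (1127 - 33^2)/19 = 38/19 = 2, a_4 = floor((33 + 33)/2) = 33.
  m_5 = 2*33 - 33 = 33, d_5 = (1127 - 33^2)/2 = 38/2 = 19, a_5 = floor((33 + 33)/19) = 3.
  m_6 = 19*3 - 33 = 24, d_6 = (1127 - 24^2)/19 = 551/19 = 29, a_6 = floor((33 + 24)/29) = 1.
  m_7 = 29*1 - 24 = 5, d_7 = (1127 - 5^2)/29 = 1102/29 = 38, a_7 = floor((33 + 5)/38) = 1.
  m_8 = 38*1 - 5 = 33, d_8 = (1127 - 33^2)/38 = 38/38 = 1, a_8 = floor((33 + 33)/1) = 66.
  m_9 = 1*66 - 33 = 33, d_9 = (1127 - 33^2)/1 = 38/1 = 38: (m_9, d_9) = (m_1, d_1) = (33, 38), so from here the quotients repeat a_1, ..., a_8; the period length is 8.
Hence the expansion of sqrt(1127) is a_0 = 33 followed by the repeating block 1, 1, 3, 33, 3, 1, 1, 66 (period 8).

[33; (1, 1, 3, 33, 3, 1, 1, 66)]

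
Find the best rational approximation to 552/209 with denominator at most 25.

66/25

Expand x = 552/209 as a continued fraction with the Euclidean algorithm:
  552 = 2*209 + 134, so a_0 = 2.
  209 = 1*134 + 75, so a_1 = 1.
  134 = 1*75 + 59, so a_2 = 1.
  75 = 1*59 + 16, so a_3 = 1.
  59 = 3*16 + 11, so a_4 = 3.
  16 = 1*11 + 5, so a_5 = 1.
  11 = 2*5 + 1, so a_6 = 2.
  5 = 5*1 + 0, so a_7 = 5.
so x = [2; 1, 1, 1, 3, 1, 2, 5].
Convergents (p_i = a_i*p_{i-1} + p_{i-2}, q_i = a_i*q_{i-1} + q_{i-2} with p_{-2}=0, p_{-1}=1, q_{-2}=1, q_{-1}=0), until the denominator exceeds 25:
  i=0: a_0=2, p_0 = 2*1 + 0 = 2, q_0 = 2*0 + 1 = 1.
  i=1: a_1=1, p_1 = 1*2 + 1 = 3, q_1 = 1*1 + 0 = 1.
  i=2: a_2=1, p_2 = 1*3 + 2 = 5, q_2 = 1*1 + 1 = 2.
  i=3: a_3=1, p_3 = 1*5 + 3 = 8, q_3 = 1*2 + 1 = 3.
  i=4: a_4=3, p_4 = 3*8 + 5 = 29, q_4 = 3*3 + 2 = 11.
  i=5: a_5=1, p_5 = 1*29 + 8 = 37, q_5 = 1*11 + 3 = 14.
  i=6: a_6=2, p_6 = 2*37 + 29 = 103, q_6 = 2*14 + 11 = 39.
q_6 = 39 > 25, so the last convergent with denominator <= 25 is p_5/q_5 = 37/14.
The closest fraction with denominator <= 25 is either p_5/q_5 or the intermediate fraction (k*p_5 + p_4)/(k*q_5 + q_4) with the largest k >= 1 whose denominator stays <= 25; these approach x as k grows, and every other convergent or intermediate fraction in range is farther away.
Largest k: floor((25 - q_4)/q_5) = floor((25 - 11)/14) = 1.
That gives (1*37 + 29)/(1*14 + 11) = 66/25.
Compare the errors: |x - 37/14| = |552*14 - 37*209|/(209*14) = 5/2926, and |x - 66/25| = |552*25 - 66*209|/(209*25) = 6/5225.
Cross-multiplying, 6*2926 = 17556 < 26125 = 5*5225, so 6/5225 is smaller: the intermediate fraction 66/25 is closer to x than 37/14.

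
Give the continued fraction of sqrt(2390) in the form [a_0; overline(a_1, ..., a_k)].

Write x_i = (sqrt(2390) + m_i)/d_i with (m_0, d_0) = (0, 1). a_0 = floor(sqrt(2390)) = 48, since 48^2 = 2304 <= 2390 < 2401 = 49^2.
Iterate m_{i+1} = d_i*a_i - m_i, d_{i+1} = (2390 - m_{i+1}^2)/d_i, a_{i+1} = floor((a_0 + m_{i+1})/d_{i+1}):
  m_1 = 1*48 - 0 = 48, d_1 = (2390 - 48^2)/1 = 86/1 = 86, a_1 = floor((48 + 48)/86) = 1.
  m_2 = 86*1 - 48 = 38, d_2 = (2390 - 38^2)/86 = 946/86 = 11, a_2 = floor((48 + 38)/11) = 7.
  m_3 = 11*7 - 38 = 39, d_3 = (2390 - 39^2)/11 = 869/11 = 79, a_3 = floor((48 + 39)/79) = 1.
  m_4 = 79*1 - 39 = 40, d_4 = (2390 - 40^2)/79 = 790/79 = 10, a_4 = floor((48 + 40)/10) = 8.
  m_5 = 10*8 - 40 = 40, d_5 = (2390 - 40^2)/10 = 790/10 = 79, a_5 = floor((48 + 40)/79) = 1.
  m_6 = 79*1 - 40 = 39, d_6 = (2390 - 39^2)/79 = 869/79 = 11, a_6 = floor((48 + 39)/11) = 7.
  m_7 = 11*7 - 39 = 38, d_7 = (2390 - 38^2)/11 = 946/11 = 86, a_7 = floor((48 + 38)/86) = 1.
  m_8 = 86*1 - 38 = 48, d_8 = (2390 - 48^2)/86 = 86/86 = 1, a_8 = floor((48 + 48)/1) = 96.
  m_9 = 1*96 - 48 = 48, d_9 = (2390 - 48^2)/1 = 86/1 = 86: (m_9, d_9) = (m_1, d_1) = (48, 86), so from here the quotients repeat a_1, ..., a_8; the period length is 8.
Hence the expansion of sqrt(2390) is a_0 = 48 followed by the repeating block 1, 7, 1, 8, 1, 7, 1, 96 (period 8).

[48; overline(1, 7, 1, 8, 1, 7, 1, 96)]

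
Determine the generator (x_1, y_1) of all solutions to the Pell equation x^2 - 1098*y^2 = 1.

(x, y) = (118097, 3564)

First expand sqrt(1098) as a continued fraction. With x_i = (sqrt(1098) + m_i)/d_i and (m_0, d_0) = (0, 1): a_0 = floor(sqrt(1098)) = 33, since 33^2 = 1089 <= 1098 < 1156 = 34^2.
Iterate m_{i+1} = d_i*a_i - m_i, d_{i+1} = (1098 - m_{i+1}^2)/d_i, a_{i+1} = floor((a_0 + m_{i+1})/d_{i+1}):
  m_1 = 1*33 - 0 = 33, d_1 = (1098 - 33^2)/1 = 9/1 = 9, a_1 = floor((33 + 33)/9) = 7.
  m_2 = 9*7 - 33 = 30, d_2 = (1098 - 30^2)/9 = 198/9 = 22, a_2 = floor((33 + 30)/22) = 2.
  m_3 = 22*2 - 30 = 14, d_3 = (1098 - 14^2)/22 = 902/22 = 41, a_3 = floor((33 + 14)/41) = 1.
  m_4 = 41*1 - 14 = 27, d_4 = (1098 - 27^2)/41 = 369/41 = 9, a_4 = floor((33 + 27)/9) = 6.
  m_5 = 9*6 - 27 = 27, d_5 = (1098 - 27^2)/9 = 369/9 = 41, a_5 = floor((33 + 27)/41) = 1.
  m_6 = 41*1 - 27 = 14, d_6 = (1098 - 14^2)/41 = 902/41 = 22, a_6 = floor((33 + 14)/22) = 2.
  m_7 = 22*2 - 14 = 30, d_7 = (1098 - 30^2)/22 = 198/22 = 9, a_7 = floor((33 + 30)/9) = 7.
  m_8 = 9*7 - 30 = 33, d_8 = (1098 - 33^2)/9 = 9/9 = 1, a_8 = floor((33 + 33)/1) = 66.
  m_9 = 1*66 - 33 = 33, d_9 = (1098 - 33^2)/1 = 9/1 = 9: (m_9, d_9) = (m_1, d_1) = (33, 9), so from here the quotients repeat a_1, ..., a_8; the period length is 8.
So sqrt(1098) = [33; (7, 2, 1, 6, 1, 2, 7, 66)] with period length k = 8.
k is even, so the fundamental solution of x^2 - 1098y^2 = 1 is (p_{k-1}, q_{k-1}) = (p_7, q_7); compute convergents through index 7.
Convergents (p_i = a_i*p_{i-1} + p_{i-2}, q_i = a_i*q_{i-1} + q_{i-2} with p_{-2}=0, p_{-1}=1, q_{-2}=1, q_{-1}=0):
  i=0: a_0=33, p_0 = 33*1 + 0 = 33, q_0 = 33*0 + 1 = 1.
  i=1: a_1=7, p_1 = 7*33 + 1 = 232, q_1 = 7*1 + 0 = 7.
  i=2: a_2=2, p_2 = 2*232 + 33 = 497, q_2 = 2*7 + 1 = 15.
  i=3: a_3=1, p_3 = 1*497 + 232 = 729, q_3 = 1*15 + 7 = 22.
  i=4: a_4=6, p_4 = 6*729 + 497 = 4871, q_4 = 6*22 + 15 = 147.
  i=5: a_5=1, p_5 = 1*4871 + 729 = 5600, q_5 = 1*147 + 22 = 169.
  i=6: a_6=2, p_6 = 2*5600 + 4871 = 16071, q_6 = 2*169 + 147 = 485.
  i=7: a_7=7, p_7 = 7*16071 + 5600 = 118097, q_7 = 7*485 + 169 = 3564.
Check: 118097^2 - 1098*3564^2 = 13946901409 - 13946901408 = 1, so (x, y) = (118097, 3564) solves the equation, and by the theorem it is the least positive solution.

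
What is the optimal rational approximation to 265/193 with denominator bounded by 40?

48/35

Expand x = 265/193 as a continued fraction with the Euclidean algorithm:
  265 = 1*193 + 72, so a_0 = 1.
  193 = 2*72 + 49, so a_1 = 2.
  72 = 1*49 + 23, so a_2 = 1.
  49 = 2*23 + 3, so a_3 = 2.
  23 = 7*3 + 2, so a_4 = 7.
  3 = 1*2 + 1, so a_5 = 1.
  2 = 2*1 + 0, so a_6 = 2.
so x = [1; 2, 1, 2, 7, 1, 2].
Convergents (p_i = a_i*p_{i-1} + p_{i-2}, q_i = a_i*q_{i-1} + q_{i-2} with p_{-2}=0, p_{-1}=1, q_{-2}=1, q_{-1}=0), until the denominator exceeds 40:
  i=0: a_0=1, p_0 = 1*1 + 0 = 1, q_0 = 1*0 + 1 = 1.
  i=1: a_1=2, p_1 = 2*1 + 1 = 3, q_1 = 2*1 + 0 = 2.
  i=2: a_2=1, p_2 = 1*3 + 1 = 4, q_2 = 1*2 + 1 = 3.
  i=3: a_3=2, p_3 = 2*4 + 3 = 11, q_3 = 2*3 + 2 = 8.
  i=4: a_4=7, p_4 = 7*11 + 4 = 81, q_4 = 7*8 + 3 = 59.
q_4 = 59 > 40, so the last convergent with denominator <= 40 is p_3/q_3 = 11/8.
The closest fraction with denominator <= 40 is either p_3/q_3 or the intermediate fraction (k*p_3 + p_2)/(k*q_3 + q_2) with the largest k >= 1 whose denominator stays <= 40; these approach x as k grows, and every other convergent or intermediate fraction in range is farther away.
Largest k: floor((40 - q_2)/q_3) = floor((40 - 3)/8) = 4.
That gives (4*11 + 4)/(4*8 + 3) = 48/35.
Compare the errors: |x - 11/8| = |265*8 - 11*193|/(193*8) = 3/1544, and |x - 48/35| = |265*35 - 48*193|/(193*35) = 11/6755.
Cross-multiplying, 11*1544 = 16984 < 20265 = 3*6755, so 11/6755 is smaller: the intermediate fraction 48/35 is closer to x than 11/8.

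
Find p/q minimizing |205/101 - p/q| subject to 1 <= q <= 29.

59/29

Expand x = 205/101 as a continued fraction with the Euclidean algorithm:
  205 = 2*101 + 3, so a_0 = 2.
  101 = 33*3 + 2, so a_1 = 33.
  3 = 1*2 + 1, so a_2 = 1.
  2 = 2*1 + 0, so a_3 = 2.
so x = [2; 33, 1, 2].
Convergents (p_i = a_i*p_{i-1} + p_{i-2}, q_i = a_i*q_{i-1} + q_{i-2} with p_{-2}=0, p_{-1}=1, q_{-2}=1, q_{-1}=0), until the denominator exceeds 29:
  i=0: a_0=2, p_0 = 2*1 + 0 = 2, q_0 = 2*0 + 1 = 1.
  i=1: a_1=33, p_1 = 33*2 + 1 = 67, q_1 = 33*1 + 0 = 33.
q_1 = 33 > 29, so the last convergent with denominator <= 29 is p_0/q_0 = 2/1.
The closest fraction with denominator <= 29 is either p_0/q_0 or the intermediate fraction (k*p_0 + p_{-1})/(k*q_0 + q_{-1}) with the largest k >= 1 whose denominator stays <= 29; these approach x as k grows, and every other convergent or intermediate fraction in range is farther away.
Largest k: floor((29 - q_{-1})/q_0) = floor((29 - 0)/1) = 29 (using the seeds p_{-1} = 1, q_{-1} = 0).
That gives (29*2 + 1)/(29*1 + 0) = 59/29.
Compare the errors: |x - 2/1| = |205*1 - 2*101|/(101*1) = 3/101, and |x - 59/29| = |205*29 - 59*101|/(101*29) = 14/2929.
Cross-multiplying, 14*101 = 1414 < 8787 = 3*2929, so 14/2929 is smaller: the intermediate fraction 59/29 is closer to x than 2/1.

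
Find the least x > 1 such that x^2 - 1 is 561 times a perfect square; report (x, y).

First expand sqrt(561) as a continued fraction. With x_i = (sqrt(561) + m_i)/d_i and (m_0, d_0) = (0, 1): a_0 = floor(sqrt(561)) = 23, since 23^2 = 529 <= 561 < 576 = 24^2.
Iterate m_{i+1} = d_i*a_i - m_i, d_{i+1} = (561 - m_{i+1}^2)/d_i, a_{i+1} = floor((a_0 + m_{i+1})/d_{i+1}):
  m_1 = 1*23 - 0 = 23, d_1 = (561 - 23^2)/1 = 32/1 = 32, a_1 = floor((23 + 23)/32) = 1.
  m_2 = 32*1 - 23 = 9, d_2 = (561 - 9^2)/32 = 480/32 = 15, a_2 = floor((23 + 9)/15) = 2.
  m_3 = 15*2 - 9 = 21, d_3 = (561 - 21^2)/15 = 120/15 = 8, a_3 = floor((23 + 21)/8) = 5.
  m_4 = 8*5 - 21 = 19, d_4 = (561 - 19^2)/8 = 200/8 = 25, a_4 = floor((23 + 19)/25) = 1.
  m_5 = 25*1 - 19 = 6, d_5 = (561 - 6^2)/25 = 525/25 = 21, a_5 = floor((23 + 6)/21) = 1.
  m_6 = 21*1 - 6 = 15, d_6 = (561 - 15^2)/21 = 336/21 = 16, a_6 = floor((23 + 15)/16) = 2.
  m_7 = 16*2 - 15 = 17, d_7 = (561 - 17^2)/16 = 272/16 = 17, a_7 = floor((23 + 17)/17) = 2.
  m_8 = 17*2 - 17 = 17, d_8 = (561 - 17^2)/17 = 272/17 = 16, a_8 = floor((23 + 17)/16) = 2.
  m_9 = 16*2 - 17 = 15, d_9 = (561 - 15^2)/16 = 336/16 = 21, a_9 = floor((23 + 15)/21) = 1.
  m_10 = 21*1 - 15 = 6, d_10 = (561 - 6^2)/21 = 525/21 = 25, a_10 = floor((23 + 6)/25) = 1.
  m_11 = 25*1 - 6 = 19, d_11 = (561 - 19^2)/25 = 200/25 = 8, a_11 = floor((23 + 19)/8) = 5.
  m_12 = 8*5 - 19 = 21, d_12 = (561 - 21^2)/8 = 120/8 = 15, a_12 = floor((23 + 21)/15) = 2.
  m_13 = 15*2 - 21 = 9, d_13 = (561 - 9^2)/15 = 480/15 = 32, a_13 = floor((23 + 9)/32) = 1.
  m_14 = 32*1 - 9 = 23, d_14 = (561 - 23^2)/32 = 32/32 = 1, a_14 = floor((23 + 23)/1) = 46.
  m_15 = 1*46 - 23 = 23, d_15 = (561 - 23^2)/1 = 32/1 = 32: (m_15, d_15) = (m_1, d_1) = (23, 32), so from here the quotients repeat a_1, ..., a_14; the period length is 14.
So sqrt(561) = [23; (1, 2, 5, 1, 1, 2, 2, 2, 1, 1, 5, 2, 1, 46)] with period length k = 14.
k is even, so the fundamental solution of x^2 - 561y^2 = 1 is (p_{k-1}, q_{k-1}) = (p_13, q_13); compute convergents through index 13.
Convergents (p_i = a_i*p_{i-1} + p_{i-2}, q_i = a_i*q_{i-1} + q_{i-2} with p_{-2}=0, p_{-1}=1, q_{-2}=1, q_{-1}=0):
  i=0: a_0=23, p_0 = 23*1 + 0 = 23, q_0 = 23*0 + 1 = 1.
  i=1: a_1=1, p_1 = 1*23 + 1 = 24, q_1 = 1*1 + 0 = 1.
  i=2: a_2=2, p_2 = 2*24 + 23 = 71, q_2 = 2*1 + 1 = 3.
  i=3: a_3=5, p_3 = 5*71 + 24 = 379, q_3 = 5*3 + 1 = 16.
  i=4: a_4=1, p_4 = 1*379 + 71 = 450, q_4 = 1*16 + 3 = 19.
  i=5: a_5=1, p_5 = 1*450 + 379 = 829, q_5 = 1*19 + 16 = 35.
  i=6: a_6=2, p_6 = 2*829 + 450 = 2108, q_6 = 2*35 + 19 = 89.
  i=7: a_7=2, p_7 = 2*2108 + 829 = 5045, q_7 = 2*89 + 35 = 213.
  i=8: a_8=2, p_8 = 2*5045 + 2108 = 12198, q_8 = 2*213 + 89 = 515.
  i=9: a_9=1, p_9 = 1*12198 + 5045 = 17243, q_9 = 1*515 + 213 = 728.
  i=10: a_10=1, p_10 = 1*17243 + 12198 = 29441, q_10 = 1*728 + 515 = 1243.
  i=11: a_11=5, p_11 = 5*29441 + 17243 = 164448, q_11 = 5*1243 + 728 = 6943.
  i=12: a_12=2, p_12 = 2*164448 + 29441 = 358337, q_12 = 2*6943 + 1243 = 15129.
  i=13: a_13=1, p_13 = 1*358337 + 164448 = 522785, q_13 = 1*15129 + 6943 = 22072.
Check: 522785^2 - 561*22072^2 = 273304156225 - 273304156224 = 1, so (x, y) = (522785, 22072) solves the equation, and by the theorem it is the least positive solution.

(x, y) = (522785, 22072)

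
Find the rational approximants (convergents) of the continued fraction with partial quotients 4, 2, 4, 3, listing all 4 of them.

Using the convergent recurrence p_i = a_i*p_{i-1} + p_{i-2}, q_i = a_i*q_{i-1} + q_{i-2} with p_{-2}=0, p_{-1}=1, q_{-2}=1, q_{-1}=0:
  i=0: a_0=4, p_0 = 4*1 + 0 = 4, q_0 = 4*0 + 1 = 1.
  i=1: a_1=2, p_1 = 2*4 + 1 = 9, q_1 = 2*1 + 0 = 2.
  i=2: a_2=4, p_2 = 4*9 + 4 = 40, q_2 = 4*2 + 1 = 9.
  i=3: a_3=3, p_3 = 3*40 + 9 = 129, q_3 = 3*9 + 2 = 29.

4/1, 9/2, 40/9, 129/29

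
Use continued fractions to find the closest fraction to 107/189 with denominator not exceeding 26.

Expand x = 107/189 as a continued fraction with the Euclidean algorithm:
  107 = 0*189 + 107, so a_0 = 0.
  189 = 1*107 + 82, so a_1 = 1.
  107 = 1*82 + 25, so a_2 = 1.
  82 = 3*25 + 7, so a_3 = 3.
  25 = 3*7 + 4, so a_4 = 3.
  7 = 1*4 + 3, so a_5 = 1.
  4 = 1*3 + 1, so a_6 = 1.
  3 = 3*1 + 0, so a_7 = 3.
so x = [0; 1, 1, 3, 3, 1, 1, 3].
Convergents (p_i = a_i*p_{i-1} + p_{i-2}, q_i = a_i*q_{i-1} + q_{i-2} with p_{-2}=0, p_{-1}=1, q_{-2}=1, q_{-1}=0), until the denominator exceeds 26:
  i=0: a_0=0, p_0 = 0*1 + 0 = 0, q_0 = 0*0 + 1 = 1.
  i=1: a_1=1, p_1 = 1*0 + 1 = 1, q_1 = 1*1 + 0 = 1.
  i=2: a_2=1, p_2 = 1*1 + 0 = 1, q_2 = 1*1 + 1 = 2.
  i=3: a_3=3, p_3 = 3*1 + 1 = 4, q_3 = 3*2 + 1 = 7.
  i=4: a_4=3, p_4 = 3*4 + 1 = 13, q_4 = 3*7 + 2 = 23.
  i=5: a_5=1, p_5 = 1*13 + 4 = 17, q_5 = 1*23 + 7 = 30.
q_5 = 30 > 26, so the last convergent with denominator <= 26 is p_4/q_4 = 13/23.
The closest fraction with denominator <= 26 is either p_4/q_4 or the intermediate fraction (k*p_4 + p_3)/(k*q_4 + q_3) with the largest k >= 1 whose denominator stays <= 26; these approach x as k grows, and every other convergent or intermediate fraction in range is farther away.
Largest k: floor((26 - q_3)/q_4) = floor((26 - 7)/23) = 0.
Since k = 0, no intermediate fraction beyond p_4/q_4 has denominator <= 26, so the convergent 13/23 is the closest (its error is |107*23 - 13*189|/(189*23) = 4/4347).

13/23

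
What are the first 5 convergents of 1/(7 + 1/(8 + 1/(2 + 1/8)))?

0/1, 1/7, 8/57, 17/121, 144/1025

Using the convergent recurrence p_i = a_i*p_{i-1} + p_{i-2}, q_i = a_i*q_{i-1} + q_{i-2} with p_{-2}=0, p_{-1}=1, q_{-2}=1, q_{-1}=0:
  i=0: a_0=0, p_0 = 0*1 + 0 = 0, q_0 = 0*0 + 1 = 1.
  i=1: a_1=7, p_1 = 7*0 + 1 = 1, q_1 = 7*1 + 0 = 7.
  i=2: a_2=8, p_2 = 8*1 + 0 = 8, q_2 = 8*7 + 1 = 57.
  i=3: a_3=2, p_3 = 2*8 + 1 = 17, q_3 = 2*57 + 7 = 121.
  i=4: a_4=8, p_4 = 8*17 + 8 = 144, q_4 = 8*121 + 57 = 1025.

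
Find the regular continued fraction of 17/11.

Run the Euclidean algorithm on 17 and 11; the successive quotients are the partial quotients a_0, a_1, ... (each step inverts the fractional part left over by the previous one):
  17 = 1*11 + 6, so a_0 = 1.
  11 = 1*6 + 5, so a_1 = 1.
  6 = 1*5 + 1, so a_2 = 1.
  5 = 5*1 + 0, so a_3 = 5.
The remainder reaches 0 after 4 divisions, so the expansion has 4 partial quotients, read off in order.

[1; 1, 1, 5]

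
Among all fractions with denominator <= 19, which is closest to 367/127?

26/9

Expand x = 367/127 as a continued fraction with the Euclidean algorithm:
  367 = 2*127 + 113, so a_0 = 2.
  127 = 1*113 + 14, so a_1 = 1.
  113 = 8*14 + 1, so a_2 = 8.
  14 = 14*1 + 0, so a_3 = 14.
so x = [2; 1, 8, 14].
Convergents (p_i = a_i*p_{i-1} + p_{i-2}, q_i = a_i*q_{i-1} + q_{i-2} with p_{-2}=0, p_{-1}=1, q_{-2}=1, q_{-1}=0), until the denominator exceeds 19:
  i=0: a_0=2, p_0 = 2*1 + 0 = 2, q_0 = 2*0 + 1 = 1.
  i=1: a_1=1, p_1 = 1*2 + 1 = 3, q_1 = 1*1 + 0 = 1.
  i=2: a_2=8, p_2 = 8*3 + 2 = 26, q_2 = 8*1 + 1 = 9.
  i=3: a_3=14, p_3 = 14*26 + 3 = 367, q_3 = 14*9 + 1 = 127.
q_3 = 127 > 19, so the last convergent with denominator <= 19 is p_2/q_2 = 26/9.
The closest fraction with denominator <= 19 is either p_2/q_2 or the intermediate fraction (k*p_2 + p_1)/(k*q_2 + q_1) with the largest k >= 1 whose denominator stays <= 19; these approach x as k grows, and every other convergent or intermediate fraction in range is farther away.
Largest k: floor((19 - q_1)/q_2) = floor((19 - 1)/9) = 2.
That gives (2*26 + 3)/(2*9 + 1) = 55/19.
Compare the errors: |x - 26/9| = |367*9 - 26*127|/(127*9) = 1/1143, and |x - 55/19| = |367*19 - 55*127|/(127*19) = 12/2413.
Cross-multiplying, 1*2413 = 2413 < 13716 = 12*1143, so 1/1143 is smaller: the convergent 26/9 is closer to x than 55/19.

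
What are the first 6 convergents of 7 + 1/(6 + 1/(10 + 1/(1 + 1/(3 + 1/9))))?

7/1, 43/6, 437/61, 480/67, 1877/262, 17373/2425

Using the convergent recurrence p_i = a_i*p_{i-1} + p_{i-2}, q_i = a_i*q_{i-1} + q_{i-2} with p_{-2}=0, p_{-1}=1, q_{-2}=1, q_{-1}=0:
  i=0: a_0=7, p_0 = 7*1 + 0 = 7, q_0 = 7*0 + 1 = 1.
  i=1: a_1=6, p_1 = 6*7 + 1 = 43, q_1 = 6*1 + 0 = 6.
  i=2: a_2=10, p_2 = 10*43 + 7 = 437, q_2 = 10*6 + 1 = 61.
  i=3: a_3=1, p_3 = 1*437 + 43 = 480, q_3 = 1*61 + 6 = 67.
  i=4: a_4=3, p_4 = 3*480 + 437 = 1877, q_4 = 3*67 + 61 = 262.
  i=5: a_5=9, p_5 = 9*1877 + 480 = 17373, q_5 = 9*262 + 67 = 2425.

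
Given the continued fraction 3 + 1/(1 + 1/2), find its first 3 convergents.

Using the convergent recurrence p_i = a_i*p_{i-1} + p_{i-2}, q_i = a_i*q_{i-1} + q_{i-2} with p_{-2}=0, p_{-1}=1, q_{-2}=1, q_{-1}=0:
  i=0: a_0=3, p_0 = 3*1 + 0 = 3, q_0 = 3*0 + 1 = 1.
  i=1: a_1=1, p_1 = 1*3 + 1 = 4, q_1 = 1*1 + 0 = 1.
  i=2: a_2=2, p_2 = 2*4 + 3 = 11, q_2 = 2*1 + 1 = 3.

3/1, 4/1, 11/3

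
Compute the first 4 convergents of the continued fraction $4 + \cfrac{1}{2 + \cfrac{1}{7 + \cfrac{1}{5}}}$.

4/1, 9/2, 67/15, 344/77

Using the convergent recurrence p_i = a_i*p_{i-1} + p_{i-2}, q_i = a_i*q_{i-1} + q_{i-2} with p_{-2}=0, p_{-1}=1, q_{-2}=1, q_{-1}=0:
  i=0: a_0=4, p_0 = 4*1 + 0 = 4, q_0 = 4*0 + 1 = 1.
  i=1: a_1=2, p_1 = 2*4 + 1 = 9, q_1 = 2*1 + 0 = 2.
  i=2: a_2=7, p_2 = 7*9 + 4 = 67, q_2 = 7*2 + 1 = 15.
  i=3: a_3=5, p_3 = 5*67 + 9 = 344, q_3 = 5*15 + 2 = 77.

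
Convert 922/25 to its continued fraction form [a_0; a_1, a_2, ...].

Run the Euclidean algorithm on 922 and 25; the successive quotients are the partial quotients a_0, a_1, ... (each step inverts the fractional part left over by the previous one):
  922 = 36*25 + 22, so a_0 = 36.
  25 = 1*22 + 3, so a_1 = 1.
  22 = 7*3 + 1, so a_2 = 7.
  3 = 3*1 + 0, so a_3 = 3.
The remainder reaches 0 after 4 divisions, so the expansion has 4 partial quotients, read off in order.

[36; 1, 7, 3]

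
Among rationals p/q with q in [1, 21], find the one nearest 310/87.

57/16

Expand x = 310/87 as a continued fraction with the Euclidean algorithm:
  310 = 3*87 + 49, so a_0 = 3.
  87 = 1*49 + 38, so a_1 = 1.
  49 = 1*38 + 11, so a_2 = 1.
  38 = 3*11 + 5, so a_3 = 3.
  11 = 2*5 + 1, so a_4 = 2.
  5 = 5*1 + 0, so a_5 = 5.
so x = [3; 1, 1, 3, 2, 5].
Convergents (p_i = a_i*p_{i-1} + p_{i-2}, q_i = a_i*q_{i-1} + q_{i-2} with p_{-2}=0, p_{-1}=1, q_{-2}=1, q_{-1}=0), until the denominator exceeds 21:
  i=0: a_0=3, p_0 = 3*1 + 0 = 3, q_0 = 3*0 + 1 = 1.
  i=1: a_1=1, p_1 = 1*3 + 1 = 4, q_1 = 1*1 + 0 = 1.
  i=2: a_2=1, p_2 = 1*4 + 3 = 7, q_2 = 1*1 + 1 = 2.
  i=3: a_3=3, p_3 = 3*7 + 4 = 25, q_3 = 3*2 + 1 = 7.
  i=4: a_4=2, p_4 = 2*25 + 7 = 57, q_4 = 2*7 + 2 = 16.
  i=5: a_5=5, p_5 = 5*57 + 25 = 310, q_5 = 5*16 + 7 = 87.
q_5 = 87 > 21, so the last convergent with denominator <= 21 is p_4/q_4 = 57/16.
The closest fraction with denominator <= 21 is either p_4/q_4 or the intermediate fraction (k*p_4 + p_3)/(k*q_4 + q_3) with the largest k >= 1 whose denominator stays <= 21; these approach x as k grows, and every other convergent or intermediate fraction in range is farther away.
Largest k: floor((21 - q_3)/q_4) = floor((21 - 7)/16) = 0.
Since k = 0, no intermediate fraction beyond p_4/q_4 has denominator <= 21, so the convergent 57/16 is the closest (its error is |310*16 - 57*87|/(87*16) = 1/1392).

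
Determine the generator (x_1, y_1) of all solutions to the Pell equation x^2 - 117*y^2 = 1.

(x, y) = (649, 60)

First expand sqrt(117) as a continued fraction. With x_i = (sqrt(117) + m_i)/d_i and (m_0, d_0) = (0, 1): a_0 = floor(sqrt(117)) = 10, since 10^2 = 100 <= 117 < 121 = 11^2.
Iterate m_{i+1} = d_i*a_i - m_i, d_{i+1} = (117 - m_{i+1}^2)/d_i, a_{i+1} = floor((a_0 + m_{i+1})/d_{i+1}):
  m_1 = 1*10 - 0 = 10, d_1 = (117 - 10^2)/1 = 17/1 = 17, a_1 = floor((10 + 10)/17) = 1.
  m_2 = 17*1 - 10 = 7, d_2 = (117 - 7^2)/17 = 68/17 = 4, a_2 = floor((10 + 7)/4) = 4.
  m_3 = 4*4 - 7 = 9, d_3 = (117 - 9^2)/4 = 36/4 = 9, a_3 = floor((10 + 9)/9) = 2.
  m_4 = 9*2 - 9 = 9, d_4 = (117 - 9^2)/9 = 36/9 = 4, a_4 = floor((10 + 9)/4) = 4.
  m_5 = 4*4 - 9 = 7, d_5 = (117 - 7^2)/4 = 68/4 = 17, a_5 = floor((10 + 7)/17) = 1.
  m_6 = 17*1 - 7 = 10, d_6 = (117 - 10^2)/17 = 17/17 = 1, a_6 = floor((10 + 10)/1) = 20.
  m_7 = 1*20 - 10 = 10, d_7 = (117 - 10^2)/1 = 17/1 = 17: (m_7, d_7) = (m_1, d_1) = (10, 17), so from here the quotients repeat a_1, ..., a_6; the period length is 6.
So sqrt(117) = [10; (1, 4, 2, 4, 1, 20)] with period length k = 6.
k is even, so the fundamental solution of x^2 - 117y^2 = 1 is (p_{k-1}, q_{k-1}) = (p_5, q_5); compute convergents through index 5.
Convergents (p_i = a_i*p_{i-1} + p_{i-2}, q_i = a_i*q_{i-1} + q_{i-2} with p_{-2}=0, p_{-1}=1, q_{-2}=1, q_{-1}=0):
  i=0: a_0=10, p_0 = 10*1 + 0 = 10, q_0 = 10*0 + 1 = 1.
  i=1: a_1=1, p_1 = 1*10 + 1 = 11, q_1 = 1*1 + 0 = 1.
  i=2: a_2=4, p_2 = 4*11 + 10 = 54, q_2 = 4*1 + 1 = 5.
  i=3: a_3=2, p_3 = 2*54 + 11 = 119, q_3 = 2*5 + 1 = 11.
  i=4: a_4=4, p_4 = 4*119 + 54 = 530, q_4 = 4*11 + 5 = 49.
  i=5: a_5=1, p_5 = 1*530 + 119 = 649, q_5 = 1*49 + 11 = 60.
Check: 649^2 - 117*60^2 = 421201 - 421200 = 1, so (x, y) = (649, 60) solves the equation, and by the theorem it is the least positive solution.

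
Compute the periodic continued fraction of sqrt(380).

Write x_i = (sqrt(380) + m_i)/d_i with (m_0, d_0) = (0, 1). a_0 = floor(sqrt(380)) = 19, since 19^2 = 361 <= 380 < 400 = 20^2.
Iterate m_{i+1} = d_i*a_i - m_i, d_{i+1} = (380 - m_{i+1}^2)/d_i, a_{i+1} = floor((a_0 + m_{i+1})/d_{i+1}):
  m_1 = 1*19 - 0 = 19, d_1 = (380 - 19^2)/1 = 19/1 = 19, a_1 = floor((19 + 19)/19) = 2.
  m_2 = 19*2 - 19 = 19, d_2 = (380 - 19^2)/19 = 19/19 = 1, a_2 = floor((19 + 19)/1) = 38.
  m_3 = 1*38 - 19 = 19, d_3 = (380 - 19^2)/1 = 19/1 = 19: (m_3, d_3) = (m_1, d_1) = (19, 19), so from here the quotients repeat a_1, a_2; the period length is 2.
Hence the expansion of sqrt(380) is a_0 = 19 followed by the repeating block 2, 38 (period 2).

[19; (2, 38)]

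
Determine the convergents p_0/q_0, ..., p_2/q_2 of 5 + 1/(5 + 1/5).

Using the convergent recurrence p_i = a_i*p_{i-1} + p_{i-2}, q_i = a_i*q_{i-1} + q_{i-2} with p_{-2}=0, p_{-1}=1, q_{-2}=1, q_{-1}=0:
  i=0: a_0=5, p_0 = 5*1 + 0 = 5, q_0 = 5*0 + 1 = 1.
  i=1: a_1=5, p_1 = 5*5 + 1 = 26, q_1 = 5*1 + 0 = 5.
  i=2: a_2=5, p_2 = 5*26 + 5 = 135, q_2 = 5*5 + 1 = 26.

5/1, 26/5, 135/26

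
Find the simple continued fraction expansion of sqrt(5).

[2; (4)]

Write x_i = (sqrt(5) + m_i)/d_i with (m_0, d_0) = (0, 1). a_0 = floor(sqrt(5)) = 2, since 2^2 = 4 <= 5 < 9 = 3^2.
Iterate m_{i+1} = d_i*a_i - m_i, d_{i+1} = (5 - m_{i+1}^2)/d_i, a_{i+1} = floor((a_0 + m_{i+1})/d_{i+1}):
  m_1 = 1*2 - 0 = 2, d_1 = (5 - 2^2)/1 = 1/1 = 1, a_1 = floor((2 + 2)/1) = 4.
  m_2 = 1*4 - 2 = 2, d_2 = (5 - 2^2)/1 = 1/1 = 1: (m_2, d_2) = (m_1, d_1) = (2, 1), so from here the quotient a_1 repeats; the period length is 1.
Hence the expansion of sqrt(5) is a_0 = 2 followed by the repeating block 4 (period 1).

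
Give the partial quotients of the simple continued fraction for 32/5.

Run the Euclidean algorithm on 32 and 5; the successive quotients are the partial quotients a_0, a_1, ... (each step inverts the fractional part left over by the previous one):
  32 = 6*5 + 2, so a_0 = 6.
  5 = 2*2 + 1, so a_1 = 2.
  2 = 2*1 + 0, so a_2 = 2.
The remainder reaches 0 after 3 divisions, so the expansion has 3 partial quotients, read off in order.

[6; 2, 2]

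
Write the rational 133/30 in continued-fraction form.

Run the Euclidean algorithm on 133 and 30; the successive quotients are the partial quotients a_0, a_1, ... (each step inverts the fractional part left over by the previous one):
  133 = 4*30 + 13, so a_0 = 4.
  30 = 2*13 + 4, so a_1 = 2.
  13 = 3*4 + 1, so a_2 = 3.
  4 = 4*1 + 0, so a_3 = 4.
The remainder reaches 0 after 4 divisions, so the expansion has 4 partial quotients, read off in order.

[4; 2, 3, 4]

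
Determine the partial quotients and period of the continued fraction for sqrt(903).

Write x_i = (sqrt(903) + m_i)/d_i with (m_0, d_0) = (0, 1). a_0 = floor(sqrt(903)) = 30, since 30^2 = 900 <= 903 < 961 = 31^2.
Iterate m_{i+1} = d_i*a_i - m_i, d_{i+1} = (903 - m_{i+1}^2)/d_i, a_{i+1} = floor((a_0 + m_{i+1})/d_{i+1}):
  m_1 = 1*30 - 0 = 30, d_1 = (903 - 30^2)/1 = 3/1 = 3, a_1 = floor((30 + 30)/3) = 20.
  m_2 = 3*20 - 30 = 30, d_2 = (903 - 30^2)/3 = 3/3 = 1, a_2 = floor((30 + 30)/1) = 60.
  m_3 = 1*60 - 30 = 30, d_3 = (903 - 30^2)/1 = 3/1 = 3: (m_3, d_3) = (m_1, d_1) = (30, 3), so from here the quotients repeat a_1, a_2; the period length is 2.
Hence the expansion of sqrt(903) is a_0 = 30 followed by the repeating block 20, 60 (period 2).

[30; (20, 60)]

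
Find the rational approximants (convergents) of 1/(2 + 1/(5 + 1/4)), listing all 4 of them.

0/1, 1/2, 5/11, 21/46

Using the convergent recurrence p_i = a_i*p_{i-1} + p_{i-2}, q_i = a_i*q_{i-1} + q_{i-2} with p_{-2}=0, p_{-1}=1, q_{-2}=1, q_{-1}=0:
  i=0: a_0=0, p_0 = 0*1 + 0 = 0, q_0 = 0*0 + 1 = 1.
  i=1: a_1=2, p_1 = 2*0 + 1 = 1, q_1 = 2*1 + 0 = 2.
  i=2: a_2=5, p_2 = 5*1 + 0 = 5, q_2 = 5*2 + 1 = 11.
  i=3: a_3=4, p_3 = 4*5 + 1 = 21, q_3 = 4*11 + 2 = 46.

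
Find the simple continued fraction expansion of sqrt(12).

[3; (2, 6)]

Write x_i = (sqrt(12) + m_i)/d_i with (m_0, d_0) = (0, 1). a_0 = floor(sqrt(12)) = 3, since 3^2 = 9 <= 12 < 16 = 4^2.
Iterate m_{i+1} = d_i*a_i - m_i, d_{i+1} = (12 - m_{i+1}^2)/d_i, a_{i+1} = floor((a_0 + m_{i+1})/d_{i+1}):
  m_1 = 1*3 - 0 = 3, d_1 = (12 - 3^2)/1 = 3/1 = 3, a_1 = floor((3 + 3)/3) = 2.
  m_2 = 3*2 - 3 = 3, d_2 = (12 - 3^2)/3 = 3/3 = 1, a_2 = floor((3 + 3)/1) = 6.
  m_3 = 1*6 - 3 = 3, d_3 = (12 - 3^2)/1 = 3/1 = 3: (m_3, d_3) = (m_1, d_1) = (3, 3), so from here the quotients repeat a_1, a_2; the period length is 2.
Hence the expansion of sqrt(12) is a_0 = 3 followed by the repeating block 2, 6 (period 2).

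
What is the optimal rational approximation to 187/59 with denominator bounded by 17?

19/6

Expand x = 187/59 as a continued fraction with the Euclidean algorithm:
  187 = 3*59 + 10, so a_0 = 3.
  59 = 5*10 + 9, so a_1 = 5.
  10 = 1*9 + 1, so a_2 = 1.
  9 = 9*1 + 0, so a_3 = 9.
so x = [3; 5, 1, 9].
Convergents (p_i = a_i*p_{i-1} + p_{i-2}, q_i = a_i*q_{i-1} + q_{i-2} with p_{-2}=0, p_{-1}=1, q_{-2}=1, q_{-1}=0), until the denominator exceeds 17:
  i=0: a_0=3, p_0 = 3*1 + 0 = 3, q_0 = 3*0 + 1 = 1.
  i=1: a_1=5, p_1 = 5*3 + 1 = 16, q_1 = 5*1 + 0 = 5.
  i=2: a_2=1, p_2 = 1*16 + 3 = 19, q_2 = 1*5 + 1 = 6.
  i=3: a_3=9, p_3 = 9*19 + 16 = 187, q_3 = 9*6 + 5 = 59.
q_3 = 59 > 17, so the last convergent with denominator <= 17 is p_2/q_2 = 19/6.
The closest fraction with denominator <= 17 is either p_2/q_2 or the intermediate fraction (k*p_2 + p_1)/(k*q_2 + q_1) with the largest k >= 1 whose denominator stays <= 17; these approach x as k grows, and every other convergent or intermediate fraction in range is farther away.
Largest k: floor((17 - q_1)/q_2) = floor((17 - 5)/6) = 2.
That gives (2*19 + 16)/(2*6 + 5) = 54/17.
Compare the errors: |x - 19/6| = |187*6 - 19*59|/(59*6) = 1/354, and |x - 54/17| = |187*17 - 54*59|/(59*17) = 7/1003.
Cross-multiplying, 1*1003 = 1003 < 2478 = 7*354, so 1/354 is smaller: the convergent 19/6 is closer to x than 54/17.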